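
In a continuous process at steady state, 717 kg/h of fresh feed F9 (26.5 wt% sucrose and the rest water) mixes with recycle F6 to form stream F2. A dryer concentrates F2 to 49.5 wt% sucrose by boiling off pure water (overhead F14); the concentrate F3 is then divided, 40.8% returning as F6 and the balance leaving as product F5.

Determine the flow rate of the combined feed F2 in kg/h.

981.5 kg/h

Overall sucrose balance (none leaves overhead): sucrose in fresh feed = sucrose in product, i.e. 717×0.265 = (1−0.408)·F3·0.495.
F3 = 190/(0.495×0.592) = 648.39 kg/h.
Recycle F6 = 0.408×648.39 = 264.54 kg/h.
Combined feed F2 = 717 + 264.54 = 981.54 kg/h.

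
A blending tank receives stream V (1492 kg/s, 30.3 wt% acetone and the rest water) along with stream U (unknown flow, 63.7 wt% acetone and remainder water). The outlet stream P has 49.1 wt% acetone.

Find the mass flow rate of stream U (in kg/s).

Let U be the unknown flow. Total out = 1492 + U.
acetone balance: 452.08 + 0.637·U = 0.491·(1492 + U)
(0.637 − 0.491)·U = 0.491×1492 − 452.08 = 280.5
U = 280.5 / 0.146 = 1921.2 kg/s

1921 kg/s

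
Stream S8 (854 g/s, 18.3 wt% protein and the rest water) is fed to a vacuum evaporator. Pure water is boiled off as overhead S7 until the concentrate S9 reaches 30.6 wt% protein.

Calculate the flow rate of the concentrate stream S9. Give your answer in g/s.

protein is conserved: 854×0.183 = 156.28 g/s all reports to the concentrate.
Concentrate = 156.28/(target fraction) = 510.73 g/s.

510.7 g/s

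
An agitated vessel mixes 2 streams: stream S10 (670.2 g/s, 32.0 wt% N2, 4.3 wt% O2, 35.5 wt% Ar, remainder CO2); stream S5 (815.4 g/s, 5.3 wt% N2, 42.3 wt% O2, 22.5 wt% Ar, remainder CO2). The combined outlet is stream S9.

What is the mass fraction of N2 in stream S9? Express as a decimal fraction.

0.173

Total flow out = 670.2 + 815.4 = 1485.6 g/s.
N2 in = 670.2×0.320 + 815.4×0.053 = 257.68 g/s.
N2 mass fraction in S9 = 257.68/1485.6 = 0.173.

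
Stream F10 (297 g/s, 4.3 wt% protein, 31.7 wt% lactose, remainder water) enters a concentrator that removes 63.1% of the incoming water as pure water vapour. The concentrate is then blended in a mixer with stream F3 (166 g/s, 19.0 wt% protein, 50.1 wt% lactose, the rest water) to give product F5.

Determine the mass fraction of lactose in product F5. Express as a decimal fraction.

Vapour removed = 0.631×0.640×297 = 119.94 g/s; concentrate = 177.06 g/s.
lactose reaching the mixer = 94.149 (from concentrate) + 166×0.501 = 177.31 g/s.
Product flow = 177.06 + 166 = 343.06 g/s; lactose fraction = 0.517.

0.517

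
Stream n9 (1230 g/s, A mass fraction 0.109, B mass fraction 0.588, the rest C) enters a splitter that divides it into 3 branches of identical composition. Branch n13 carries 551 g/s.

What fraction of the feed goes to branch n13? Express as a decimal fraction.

0.448

Fraction to n13 = 551/1230 = 0.4480.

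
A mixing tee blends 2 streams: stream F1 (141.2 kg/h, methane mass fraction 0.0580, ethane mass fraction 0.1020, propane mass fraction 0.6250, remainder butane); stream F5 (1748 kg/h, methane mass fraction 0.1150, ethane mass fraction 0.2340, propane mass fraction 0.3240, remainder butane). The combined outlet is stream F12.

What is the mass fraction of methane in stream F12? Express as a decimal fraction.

0.1107

Total flow out = 141.2 + 1748 = 1889.2 kg/h.
methane in = 141.2×0.058 + 1748×0.115 = 209.21 kg/h.
methane mass fraction in F12 = 209.21/1889.2 = 0.1107.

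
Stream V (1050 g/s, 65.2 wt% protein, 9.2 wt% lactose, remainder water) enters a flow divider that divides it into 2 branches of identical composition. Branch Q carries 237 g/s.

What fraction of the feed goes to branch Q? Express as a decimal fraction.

0.226

Fraction to Q = 237/1050 = 0.2257.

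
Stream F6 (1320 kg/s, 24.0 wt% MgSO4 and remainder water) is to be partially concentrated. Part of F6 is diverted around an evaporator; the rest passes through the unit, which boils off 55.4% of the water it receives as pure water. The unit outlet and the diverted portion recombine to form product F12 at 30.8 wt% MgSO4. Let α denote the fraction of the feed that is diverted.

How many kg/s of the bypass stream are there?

All 1320×0.240 = 316.8 kg/s of MgSO4 reaches F12, so F12 = 316.8/0.308 = 1028.6 kg/s and vapour = 291.43 kg/s.
The evaporator receives (1−α)·1320 of feed at 0.760 water and removes 0.554 of that water:
0.554×0.760×(1−α)×1320 = 291.43
(1−α) = 291.43/555.77 = 0.5244;  α = 0.4756.
Bypass flow = 0.4756×1320 = 627.84 kg/s.

627.8 kg/s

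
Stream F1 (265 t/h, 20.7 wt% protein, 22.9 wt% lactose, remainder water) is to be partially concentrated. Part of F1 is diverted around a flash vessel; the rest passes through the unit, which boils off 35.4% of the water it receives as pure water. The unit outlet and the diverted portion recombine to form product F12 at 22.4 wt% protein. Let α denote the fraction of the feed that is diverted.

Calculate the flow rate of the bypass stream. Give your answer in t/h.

All 265×0.207 = 54.855 t/h of protein reaches F12, so F12 = 54.855/0.224 = 244.89 t/h and vapour = 20.112 t/h.
The evaporator receives (1−α)·265 of feed at 0.564 water and removes 0.354 of that water:
0.354×0.564×(1−α)×265 = 20.112
(1−α) = 20.112/52.909 = 0.3801;  α = 0.6199.
Bypass flow = 0.6199×265 = 164.27 t/h.

164.3 t/h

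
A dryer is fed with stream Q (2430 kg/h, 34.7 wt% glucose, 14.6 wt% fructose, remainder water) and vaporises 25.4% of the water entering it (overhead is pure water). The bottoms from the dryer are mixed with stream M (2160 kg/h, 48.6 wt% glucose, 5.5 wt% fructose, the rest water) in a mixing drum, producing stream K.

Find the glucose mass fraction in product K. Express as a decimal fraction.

Vapour removed = 0.254×0.507×2430 = 312.93 kg/h; concentrate = 2117.1 kg/h.
glucose reaching the mixer = 843.21 (from concentrate) + 2160×0.486 = 1893 kg/h.
Product flow = 2117.1 + 2160 = 4277.1 kg/h; glucose fraction = 0.443.

0.443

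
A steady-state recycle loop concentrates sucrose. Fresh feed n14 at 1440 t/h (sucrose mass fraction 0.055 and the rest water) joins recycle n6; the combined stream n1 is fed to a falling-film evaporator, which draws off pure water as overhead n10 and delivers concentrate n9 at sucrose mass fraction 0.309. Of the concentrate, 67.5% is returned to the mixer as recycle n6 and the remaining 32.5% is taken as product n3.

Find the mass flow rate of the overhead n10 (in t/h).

1184 t/h

Overall sucrose balance (none leaves overhead): sucrose in fresh feed = sucrose in product, i.e. 1440×0.055 = (1−0.675)·n9·0.309.
n9 = 79.2/(0.309×0.325) = 788.65 t/h.
Recycle n6 = 0.675×788.65 = 532.34 t/h.
Combined feed n1 = 1440 + 532.34 = 1972.3 t/h.
Overhead n10 = n1 − n9 = 1972.3 − 788.65 = 1183.7 t/h.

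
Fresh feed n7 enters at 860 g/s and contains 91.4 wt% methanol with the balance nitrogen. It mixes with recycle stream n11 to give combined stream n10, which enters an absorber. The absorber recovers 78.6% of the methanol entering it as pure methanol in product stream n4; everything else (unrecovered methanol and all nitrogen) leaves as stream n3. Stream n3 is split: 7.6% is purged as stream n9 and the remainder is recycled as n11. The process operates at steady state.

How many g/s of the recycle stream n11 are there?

nitrogen enters only via n7 and leaves only via the purge: 860×0.086 = 0.076×(nitrogen in n3), and the absorber passes all nitrogen, so nitrogen in n10 = nitrogen in n3 = 973.16 g/s.
methanol in n10: m_A = 860×0.914 + (1−0.076)·(1−0.786)·m_A, so m_A = 786.04/0.8023 = 979.78 g/s.
n3 = (1−0.786)×979.78 + 973.16 = 1182.8 g/s.
Recycle n11 = (1−0.076)×1182.8 = 1092.9 g/s.

1093 g/s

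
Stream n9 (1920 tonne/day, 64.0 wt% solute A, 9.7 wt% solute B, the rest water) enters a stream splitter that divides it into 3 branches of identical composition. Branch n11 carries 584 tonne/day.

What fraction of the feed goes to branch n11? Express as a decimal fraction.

Fraction to n11 = 584/1920 = 0.3042.

0.304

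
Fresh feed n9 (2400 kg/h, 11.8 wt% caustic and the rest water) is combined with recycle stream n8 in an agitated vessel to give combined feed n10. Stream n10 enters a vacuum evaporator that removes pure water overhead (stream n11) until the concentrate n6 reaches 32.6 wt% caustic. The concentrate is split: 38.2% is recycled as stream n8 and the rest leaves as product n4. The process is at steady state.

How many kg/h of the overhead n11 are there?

Overall caustic balance (none leaves overhead): caustic in fresh feed = caustic in product, i.e. 2400×0.118 = (1−0.382)·n6·0.326.
n6 = 283.2/(0.326×0.618) = 1405.7 kg/h.
Recycle n8 = 0.382×1405.7 = 536.97 kg/h.
Combined feed n10 = 2400 + 536.97 = 2937 kg/h.
Overhead n11 = n10 − n6 = 2937 − 1405.7 = 1531.3 kg/h.

1531 kg/h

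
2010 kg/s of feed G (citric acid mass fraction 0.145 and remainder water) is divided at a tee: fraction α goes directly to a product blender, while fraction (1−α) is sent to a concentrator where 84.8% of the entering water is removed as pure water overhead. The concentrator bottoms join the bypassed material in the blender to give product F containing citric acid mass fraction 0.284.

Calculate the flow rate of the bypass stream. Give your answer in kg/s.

All 2010×0.145 = 291.45 kg/s of citric acid reaches F, so F = 291.45/0.284 = 1026.2 kg/s and vapour = 983.77 kg/s.
The evaporator receives (1−α)·2010 of feed at 0.855 water and removes 0.848 of that water:
0.848×0.855×(1−α)×2010 = 983.77
(1−α) = 983.77/1457.3 = 0.6750;  α = 0.3250.
Bypass flow = 0.3250×2010 = 653.15 kg/s.

653.2 kg/s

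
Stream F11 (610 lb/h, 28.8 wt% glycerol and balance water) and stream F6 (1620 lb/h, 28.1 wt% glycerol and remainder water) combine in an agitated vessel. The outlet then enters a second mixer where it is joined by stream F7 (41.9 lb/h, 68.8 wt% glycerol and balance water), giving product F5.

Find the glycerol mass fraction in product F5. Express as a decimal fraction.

0.290

Overall, product flow = 2271.9 lb/h.
glycerol in = 610×0.288 + 1620×0.281 + 41.9×0.688 = 659.73 lb/h.
glycerol fraction in F5 = 0.290.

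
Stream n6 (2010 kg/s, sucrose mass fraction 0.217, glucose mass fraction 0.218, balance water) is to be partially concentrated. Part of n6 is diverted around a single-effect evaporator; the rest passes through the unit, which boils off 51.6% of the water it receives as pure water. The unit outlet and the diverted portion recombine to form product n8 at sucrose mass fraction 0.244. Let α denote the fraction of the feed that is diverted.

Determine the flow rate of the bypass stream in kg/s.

1247 kg/s

All 2010×0.217 = 436.17 kg/s of sucrose reaches n8, so n8 = 436.17/0.244 = 1787.6 kg/s and vapour = 222.42 kg/s.
The evaporator receives (1−α)·2010 of feed at 0.565 water and removes 0.516 of that water:
0.516×0.565×(1−α)×2010 = 222.42
(1−α) = 222.42/586 = 0.3796;  α = 0.6204.
Bypass flow = 0.6204×2010 = 1247.1 kg/s.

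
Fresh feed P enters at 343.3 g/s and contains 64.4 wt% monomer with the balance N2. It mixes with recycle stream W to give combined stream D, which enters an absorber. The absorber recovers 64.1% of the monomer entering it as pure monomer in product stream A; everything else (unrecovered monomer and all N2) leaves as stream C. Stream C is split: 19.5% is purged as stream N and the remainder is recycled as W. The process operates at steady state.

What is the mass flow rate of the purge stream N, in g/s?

N2 enters only via P and leaves only via the purge: 343.3×0.356 = 0.195×(N2 in C), and the absorber passes all N2, so N2 in D = N2 in C = 626.74 g/s.
monomer in D: m_A = 343.3×0.644 + (1−0.195)·(1−0.641)·m_A, so m_A = 221.09/0.7110 = 310.95 g/s.
C = (1−0.641)×310.95 + 626.74 = 738.37 g/s.
Purge N = 0.195×738.37 = 143.98 g/s.

144 g/s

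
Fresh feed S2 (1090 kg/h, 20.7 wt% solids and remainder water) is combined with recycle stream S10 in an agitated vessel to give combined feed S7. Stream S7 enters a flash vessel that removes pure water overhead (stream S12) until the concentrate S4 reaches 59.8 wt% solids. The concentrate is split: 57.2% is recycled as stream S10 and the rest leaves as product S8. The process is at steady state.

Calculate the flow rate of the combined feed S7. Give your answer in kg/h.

Overall solids balance (none leaves overhead): solids in fresh feed = solids in product, i.e. 1090×0.207 = (1−0.572)·S4·0.598.
S4 = 225.63/(0.598×0.428) = 881.56 kg/h.
Recycle S10 = 0.572×881.56 = 504.25 kg/h.
Combined feed S7 = 1090 + 504.25 = 1594.3 kg/h.

1594 kg/h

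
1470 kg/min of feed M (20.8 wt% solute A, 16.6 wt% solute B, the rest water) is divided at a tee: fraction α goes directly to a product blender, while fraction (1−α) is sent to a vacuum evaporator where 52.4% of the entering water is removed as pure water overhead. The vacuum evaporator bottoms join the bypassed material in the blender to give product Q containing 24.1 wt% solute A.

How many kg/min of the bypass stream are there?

856.4 kg/min

All 1470×0.208 = 305.76 kg/min of solute A reaches Q, so Q = 305.76/0.241 = 1268.7 kg/min and vapour = 201.29 kg/min.
The evaporator receives (1−α)·1470 of feed at 0.626 water and removes 0.524 of that water:
0.524×0.626×(1−α)×1470 = 201.29
(1−α) = 201.29/482.2 = 0.4174;  α = 0.5826.
Bypass flow = 0.5826×1470 = 856.37 kg/min.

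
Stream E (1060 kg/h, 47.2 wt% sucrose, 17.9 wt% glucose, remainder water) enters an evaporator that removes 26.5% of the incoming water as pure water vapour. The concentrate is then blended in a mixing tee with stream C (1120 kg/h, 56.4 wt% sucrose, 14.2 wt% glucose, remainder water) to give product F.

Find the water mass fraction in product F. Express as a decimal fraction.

Vapour removed = 0.265×0.349×1060 = 98.034 kg/h; concentrate = 961.97 kg/h.
water reaching the mixer = 271.91 (from concentrate) + 1120×0.294 = 601.19 kg/h.
Product flow = 961.97 + 1120 = 2082 kg/h; water fraction = 0.289.

0.289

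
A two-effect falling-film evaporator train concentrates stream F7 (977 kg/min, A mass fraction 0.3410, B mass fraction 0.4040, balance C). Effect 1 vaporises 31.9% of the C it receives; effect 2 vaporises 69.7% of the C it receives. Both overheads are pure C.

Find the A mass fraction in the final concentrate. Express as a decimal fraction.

C in feed = 977×0.255 = 249.13 kg/min.
After stage 1: C left = (1−0.319)×249.13 = 169.66; stream total = 897.53 kg/min.
After stage 2: C left = (1−0.697)×169.66 = 51.407; final concentrate = 779.27 kg/min.
A fraction = 333.16/779.27 = 0.4275.

0.4275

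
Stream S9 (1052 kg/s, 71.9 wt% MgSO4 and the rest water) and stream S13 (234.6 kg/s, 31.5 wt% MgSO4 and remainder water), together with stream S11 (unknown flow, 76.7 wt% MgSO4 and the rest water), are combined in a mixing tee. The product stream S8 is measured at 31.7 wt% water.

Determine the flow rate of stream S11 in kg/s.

Let S11 be the unknown flow. Total out = 1286.6 + S11.
water balance: 456.31 + 0.233·S11 = 0.317·(1286.6 + S11)
(0.233 − 0.317)·S11 = 0.317×1286.6 − 456.31 = -48.461
S11 = -48.461 / -0.084 = 576.91 kg/s

576.9 kg/s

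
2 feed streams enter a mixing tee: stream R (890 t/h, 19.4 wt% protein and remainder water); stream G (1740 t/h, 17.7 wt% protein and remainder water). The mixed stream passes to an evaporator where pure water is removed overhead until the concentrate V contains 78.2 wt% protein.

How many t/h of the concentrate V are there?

protein entering = 890×0.194 + 1740×0.177 = 480.64 t/h.
All protein reports to V, so V = 480.64/0.782 = 614.63 t/h.

614.6 t/h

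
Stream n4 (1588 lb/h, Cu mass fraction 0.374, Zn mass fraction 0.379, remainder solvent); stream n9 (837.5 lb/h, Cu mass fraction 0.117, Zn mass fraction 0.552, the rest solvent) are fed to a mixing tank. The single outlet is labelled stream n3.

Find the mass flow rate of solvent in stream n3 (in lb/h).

669.4 lb/h

solvent out = solvent in = 1588×0.247 + 837.5×0.331 = 669.45 lb/h.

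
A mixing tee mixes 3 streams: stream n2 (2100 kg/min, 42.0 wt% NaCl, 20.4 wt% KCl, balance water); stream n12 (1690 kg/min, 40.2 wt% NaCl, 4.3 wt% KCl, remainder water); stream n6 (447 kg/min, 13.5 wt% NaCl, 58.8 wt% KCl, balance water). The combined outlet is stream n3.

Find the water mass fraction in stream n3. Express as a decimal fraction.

Total flow out = 2100 + 1690 + 447 = 4237 kg/min.
water in = 2100×0.376 + 1690×0.555 + 447×0.277 = 1851.4 kg/min.
water mass fraction in n3 = 1851.4/4237 = 0.437.

0.437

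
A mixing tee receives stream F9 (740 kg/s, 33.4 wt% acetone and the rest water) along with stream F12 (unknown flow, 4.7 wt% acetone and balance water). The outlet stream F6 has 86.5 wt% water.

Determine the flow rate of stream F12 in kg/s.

1673 kg/s

Let F12 be the unknown flow. Total out = 740 + F12.
water balance: 492.84 + 0.953·F12 = 0.865·(740 + F12)
(0.953 − 0.865)·F12 = 0.865×740 − 492.84 = 147.26
F12 = 147.26 / 0.088 = 1673.4 kg/s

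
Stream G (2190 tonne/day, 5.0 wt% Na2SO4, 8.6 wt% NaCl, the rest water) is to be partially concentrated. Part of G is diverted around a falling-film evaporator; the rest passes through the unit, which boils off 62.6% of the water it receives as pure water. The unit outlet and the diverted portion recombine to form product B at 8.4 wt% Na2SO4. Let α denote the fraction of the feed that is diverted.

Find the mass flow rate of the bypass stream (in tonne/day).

551.1 tonne/day

All 2190×0.050 = 109.5 tonne/day of Na2SO4 reaches B, so B = 109.5/0.084 = 1303.6 tonne/day and vapour = 886.43 tonne/day.
The evaporator receives (1−α)·2190 of feed at 0.864 water and removes 0.626 of that water:
0.626×0.864×(1−α)×2190 = 886.43
(1−α) = 886.43/1184.5 = 0.7484;  α = 0.2516.
Bypass flow = 0.2516×2190 = 551.09 tonne/day.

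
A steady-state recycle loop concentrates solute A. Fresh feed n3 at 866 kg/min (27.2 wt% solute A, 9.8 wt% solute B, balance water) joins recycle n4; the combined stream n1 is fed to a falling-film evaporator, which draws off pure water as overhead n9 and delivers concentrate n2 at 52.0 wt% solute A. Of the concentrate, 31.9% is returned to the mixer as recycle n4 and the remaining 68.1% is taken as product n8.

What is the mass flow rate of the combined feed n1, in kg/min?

Overall solute A balance (none leaves overhead): solute A in fresh feed = solute A in product, i.e. 866×0.272 = (1−0.319)·n2·0.520.
n2 = 235.55/(0.520×0.681) = 665.18 kg/min.
Recycle n4 = 0.319×665.18 = 212.19 kg/min.
Combined feed n1 = 866 + 212.19 = 1078.2 kg/min.

1078 kg/min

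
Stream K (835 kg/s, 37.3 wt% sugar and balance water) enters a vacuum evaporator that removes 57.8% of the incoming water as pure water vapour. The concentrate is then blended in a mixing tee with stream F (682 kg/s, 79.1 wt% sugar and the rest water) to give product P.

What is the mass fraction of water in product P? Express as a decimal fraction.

Vapour removed = 0.578×0.627×835 = 302.61 kg/s; concentrate = 532.39 kg/s.
water reaching the mixer = 220.94 (from concentrate) + 682×0.209 = 363.47 kg/s.
Product flow = 532.39 + 682 = 1214.4 kg/s; water fraction = 0.2993.

0.2993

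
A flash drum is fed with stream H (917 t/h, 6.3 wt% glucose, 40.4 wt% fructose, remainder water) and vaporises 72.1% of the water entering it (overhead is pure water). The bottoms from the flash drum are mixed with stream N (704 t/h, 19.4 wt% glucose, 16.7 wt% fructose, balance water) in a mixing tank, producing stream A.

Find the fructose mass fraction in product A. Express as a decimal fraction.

0.385

Vapour removed = 0.721×0.533×917 = 352.4 t/h; concentrate = 564.6 t/h.
fructose reaching the mixer = 370.47 (from concentrate) + 704×0.167 = 488.04 t/h.
Product flow = 564.6 + 704 = 1268.6 t/h; fructose fraction = 0.385.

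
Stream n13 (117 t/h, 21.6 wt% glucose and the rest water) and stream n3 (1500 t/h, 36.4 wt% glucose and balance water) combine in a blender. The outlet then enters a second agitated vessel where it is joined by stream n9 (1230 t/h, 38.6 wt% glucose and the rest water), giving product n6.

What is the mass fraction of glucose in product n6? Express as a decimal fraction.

Overall, product flow = 2847 t/h.
glucose in = 117×0.216 + 1500×0.364 + 1230×0.386 = 1046.1 t/h.
glucose fraction in n6 = 0.367.

0.367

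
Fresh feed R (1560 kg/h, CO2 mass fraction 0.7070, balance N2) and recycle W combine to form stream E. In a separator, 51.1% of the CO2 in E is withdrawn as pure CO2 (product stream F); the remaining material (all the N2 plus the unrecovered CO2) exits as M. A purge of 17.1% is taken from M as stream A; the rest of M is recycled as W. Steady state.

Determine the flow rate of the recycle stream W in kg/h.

N2 enters only via R and leaves only via the purge: 1560×0.293 = 0.171×(N2 in M), and the separator passes all N2, so N2 in E = N2 in M = 2673 kg/h.
CO2 in E: m_A = 1560×0.707 + (1−0.171)·(1−0.511)·m_A, so m_A = 1102.9/0.5946 = 1854.8 kg/h.
M = (1−0.511)×1854.8 + 2673 = 3580 kg/h.
Recycle W = (1−0.171)×3580 = 2967.8 kg/h.

2968 kg/h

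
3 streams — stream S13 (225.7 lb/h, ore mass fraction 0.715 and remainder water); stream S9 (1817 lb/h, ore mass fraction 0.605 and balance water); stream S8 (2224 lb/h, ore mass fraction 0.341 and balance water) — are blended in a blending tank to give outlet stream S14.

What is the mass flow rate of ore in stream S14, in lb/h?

ore out = ore in = 225.7×0.715 + 1817×0.605 + 2224×0.341 = 2019 lb/h.

2019 lb/h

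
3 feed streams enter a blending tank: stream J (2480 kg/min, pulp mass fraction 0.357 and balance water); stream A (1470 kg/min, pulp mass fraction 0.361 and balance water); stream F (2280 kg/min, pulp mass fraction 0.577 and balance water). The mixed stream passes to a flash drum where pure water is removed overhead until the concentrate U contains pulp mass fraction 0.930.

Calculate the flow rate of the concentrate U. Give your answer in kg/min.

2937 kg/min

pulp entering = 2480×0.357 + 1470×0.361 + 2280×0.577 = 2731.6 kg/min.
All pulp reports to U, so U = 2731.6/0.930 = 2937.2 kg/min.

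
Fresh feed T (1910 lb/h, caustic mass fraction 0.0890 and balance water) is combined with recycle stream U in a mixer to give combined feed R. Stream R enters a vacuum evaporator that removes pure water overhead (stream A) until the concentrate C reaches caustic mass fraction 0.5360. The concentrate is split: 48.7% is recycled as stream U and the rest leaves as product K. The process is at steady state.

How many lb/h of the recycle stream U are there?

Overall caustic balance (none leaves overhead): caustic in fresh feed = caustic in product, i.e. 1910×0.089 = (1−0.487)·C·0.536.
C = 169.99/(0.536×0.513) = 618.22 lb/h.
Recycle U = 0.487×618.22 = 301.07 lb/h.

301.1 lb/h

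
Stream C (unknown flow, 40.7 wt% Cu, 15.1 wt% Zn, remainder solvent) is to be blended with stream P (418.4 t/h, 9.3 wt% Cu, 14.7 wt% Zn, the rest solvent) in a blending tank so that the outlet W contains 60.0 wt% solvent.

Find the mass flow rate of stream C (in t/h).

423.7 t/h

Let C be the unknown flow. Total out = 418.4 + C.
solvent balance: 317.98 + 0.442·C = 0.600·(418.4 + C)
(0.442 − 0.600)·C = 0.600×418.4 − 317.98 = -66.944
C = -66.944 / -0.158 = 423.7 t/h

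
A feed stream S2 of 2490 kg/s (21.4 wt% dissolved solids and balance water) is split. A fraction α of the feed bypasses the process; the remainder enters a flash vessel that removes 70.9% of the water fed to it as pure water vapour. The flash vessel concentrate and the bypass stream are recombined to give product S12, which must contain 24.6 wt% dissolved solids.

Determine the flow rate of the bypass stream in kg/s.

1909 kg/s

All 2490×0.214 = 532.86 kg/s of dissolved solids reaches S12, so S12 = 532.86/0.246 = 2166.1 kg/s and vapour = 323.9 kg/s.
The evaporator receives (1−α)·2490 of feed at 0.786 water and removes 0.709 of that water:
0.709×0.786×(1−α)×2490 = 323.9
(1−α) = 323.9/1387.6 = 0.2334;  α = 0.7666.
Bypass flow = 0.7666×2490 = 1908.8 kg/s.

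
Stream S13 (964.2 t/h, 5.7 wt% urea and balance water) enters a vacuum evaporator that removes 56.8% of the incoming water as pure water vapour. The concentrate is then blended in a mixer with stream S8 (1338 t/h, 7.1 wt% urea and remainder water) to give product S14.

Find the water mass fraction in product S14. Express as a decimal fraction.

Vapour removed = 0.568×0.943×964.2 = 516.45 t/h; concentrate = 447.75 t/h.
water reaching the mixer = 392.79 (from concentrate) + 1338×0.929 = 1635.8 t/h.
Product flow = 447.75 + 1338 = 1785.8 t/h; water fraction = 0.916.

0.916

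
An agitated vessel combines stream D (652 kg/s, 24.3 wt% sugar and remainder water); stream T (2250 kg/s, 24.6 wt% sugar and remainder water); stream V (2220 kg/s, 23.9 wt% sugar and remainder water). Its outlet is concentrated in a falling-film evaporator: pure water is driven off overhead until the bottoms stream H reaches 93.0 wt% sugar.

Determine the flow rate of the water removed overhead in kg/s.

sugar entering = 652×0.243 + 2250×0.246 + 2220×0.239 = 1242.5 kg/s.
All sugar reports to H, so H = 1242.5/0.930 = 1336 kg/s.
Total feed = 5122 kg/s; overhead = 5122 − 1336 = 3786 kg/s.

3786 kg/s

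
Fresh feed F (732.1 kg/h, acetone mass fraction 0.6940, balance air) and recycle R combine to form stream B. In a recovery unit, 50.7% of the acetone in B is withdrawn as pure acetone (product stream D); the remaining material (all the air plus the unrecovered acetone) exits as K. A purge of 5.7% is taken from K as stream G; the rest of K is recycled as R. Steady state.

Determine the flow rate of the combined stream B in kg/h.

4880 kg/h

air enters only via F and leaves only via the purge: 732.1×0.306 = 0.057×(air in K), and the recovery unit passes all air, so air in B = air in K = 3930.2 kg/h.
acetone in B: m_A = 732.1×0.694 + (1−0.057)·(1−0.507)·m_A, so m_A = 508.08/0.5351 = 949.5 kg/h.
B = 949.5 + 3930.2 = 4879.7 kg/h.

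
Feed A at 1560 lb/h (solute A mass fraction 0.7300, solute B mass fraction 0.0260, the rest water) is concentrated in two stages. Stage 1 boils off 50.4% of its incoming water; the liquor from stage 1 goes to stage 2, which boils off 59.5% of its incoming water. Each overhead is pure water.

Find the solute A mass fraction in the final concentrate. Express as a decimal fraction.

0.9068

water in feed = 1560×0.244 = 380.64 lb/h.
After stage 1: water left = (1−0.504)×380.64 = 188.8; stream total = 1368.2 lb/h.
After stage 2: water left = (1−0.595)×188.8 = 76.463; final concentrate = 1255.8 lb/h.
solute A fraction = 1138.8/1255.8 = 0.9068.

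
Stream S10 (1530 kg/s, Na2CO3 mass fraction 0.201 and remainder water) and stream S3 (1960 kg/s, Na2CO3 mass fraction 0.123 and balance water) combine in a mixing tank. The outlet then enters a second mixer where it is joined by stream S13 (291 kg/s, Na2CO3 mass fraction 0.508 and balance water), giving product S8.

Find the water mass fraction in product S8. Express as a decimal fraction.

Overall, product flow = 3781 kg/s.
water in = 1530×0.799 + 1960×0.877 + 291×0.492 = 3084.6 kg/s.
water fraction in S8 = 0.816.

0.816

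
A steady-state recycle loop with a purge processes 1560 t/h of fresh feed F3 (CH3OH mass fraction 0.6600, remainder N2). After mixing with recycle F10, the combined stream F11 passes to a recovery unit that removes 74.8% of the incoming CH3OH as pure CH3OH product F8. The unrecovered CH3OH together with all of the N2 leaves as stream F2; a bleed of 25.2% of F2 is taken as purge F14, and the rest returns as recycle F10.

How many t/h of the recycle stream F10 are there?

N2 enters only via F3 and leaves only via the purge: 1560×0.340 = 0.252×(N2 in F2), and the recovery unit passes all N2, so N2 in F11 = N2 in F2 = 2104.8 t/h.
CH3OH in F11: m_A = 1560×0.660 + (1−0.252)·(1−0.748)·m_A, so m_A = 1029.6/0.8115 = 1268.8 t/h.
F2 = (1−0.748)×1268.8 + 2104.8 = 2424.5 t/h.
Recycle F10 = (1−0.252)×2424.5 = 1813.5 t/h.

1814 t/h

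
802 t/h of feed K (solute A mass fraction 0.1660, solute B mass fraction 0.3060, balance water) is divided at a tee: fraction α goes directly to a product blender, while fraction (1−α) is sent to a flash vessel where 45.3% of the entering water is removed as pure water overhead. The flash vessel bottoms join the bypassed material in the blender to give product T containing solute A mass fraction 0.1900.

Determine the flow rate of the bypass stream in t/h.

All 802×0.166 = 133.13 t/h of solute A reaches T, so T = 133.13/0.190 = 700.69 t/h and vapour = 101.31 t/h.
The evaporator receives (1−α)·802 of feed at 0.528 water and removes 0.453 of that water:
0.453×0.528×(1−α)×802 = 101.31
(1−α) = 101.31/191.83 = 0.5281;  α = 0.4719.
Bypass flow = 0.4719×802 = 378.45 t/h.

378.5 t/h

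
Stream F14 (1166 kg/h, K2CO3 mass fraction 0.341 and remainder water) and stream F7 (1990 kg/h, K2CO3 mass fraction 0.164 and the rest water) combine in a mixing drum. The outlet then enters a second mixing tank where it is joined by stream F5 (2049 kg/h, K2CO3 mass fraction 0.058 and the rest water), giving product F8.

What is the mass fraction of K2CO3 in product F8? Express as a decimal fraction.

0.162

Overall, product flow = 5205 kg/h.
K2CO3 in = 1166×0.341 + 1990×0.164 + 2049×0.058 = 842.81 kg/h.
K2CO3 fraction in F8 = 0.162.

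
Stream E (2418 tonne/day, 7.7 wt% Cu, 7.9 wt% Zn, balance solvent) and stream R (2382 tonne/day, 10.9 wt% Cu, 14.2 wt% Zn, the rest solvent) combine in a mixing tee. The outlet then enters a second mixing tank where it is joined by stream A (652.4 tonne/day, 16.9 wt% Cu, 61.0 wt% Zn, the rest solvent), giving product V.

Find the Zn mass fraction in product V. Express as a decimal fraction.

0.1701

Overall, product flow = 5452.4 tonne/day.
Zn in = 2418×0.079 + 2382×0.142 + 652.4×0.610 = 927.23 tonne/day.
Zn fraction in V = 0.1701.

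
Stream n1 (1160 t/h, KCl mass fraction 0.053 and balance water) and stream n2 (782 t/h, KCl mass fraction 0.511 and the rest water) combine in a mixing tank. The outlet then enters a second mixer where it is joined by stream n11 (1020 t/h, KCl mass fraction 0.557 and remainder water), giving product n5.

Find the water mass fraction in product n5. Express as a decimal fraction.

0.653

Overall, product flow = 2962 t/h.
water in = 1160×0.947 + 782×0.489 + 1020×0.443 = 1932.8 t/h.
water fraction in n5 = 0.653.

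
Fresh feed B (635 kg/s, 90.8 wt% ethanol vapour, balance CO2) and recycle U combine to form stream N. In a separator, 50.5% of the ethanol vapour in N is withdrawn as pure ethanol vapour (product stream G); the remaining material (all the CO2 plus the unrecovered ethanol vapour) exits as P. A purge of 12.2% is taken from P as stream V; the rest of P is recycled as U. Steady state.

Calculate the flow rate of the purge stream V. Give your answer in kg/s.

120 kg/s

CO2 enters only via B and leaves only via the purge: 635×0.092 = 0.122×(CO2 in P), and the separator passes all CO2, so CO2 in N = CO2 in P = 478.85 kg/s.
ethanol vapour in N: m_A = 635×0.908 + (1−0.122)·(1−0.505)·m_A, so m_A = 576.58/0.5654 = 1019.8 kg/s.
P = (1−0.505)×1019.8 + 478.85 = 983.65 kg/s.
Purge V = 0.122×983.65 = 120.01 kg/s.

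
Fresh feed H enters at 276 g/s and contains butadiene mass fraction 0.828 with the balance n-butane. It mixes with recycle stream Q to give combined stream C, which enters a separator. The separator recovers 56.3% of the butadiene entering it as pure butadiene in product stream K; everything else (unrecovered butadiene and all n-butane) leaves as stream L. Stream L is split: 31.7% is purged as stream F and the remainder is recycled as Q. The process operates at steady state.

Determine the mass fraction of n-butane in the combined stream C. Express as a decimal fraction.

0.315

n-butane enters only via H and leaves only via the purge: 276×0.172 = 0.317×(n-butane in L), and the separator passes all n-butane, so n-butane in C = n-butane in L = 149.75 g/s.
butadiene in C: m_A = 276×0.828 + (1−0.317)·(1−0.563)·m_A, so m_A = 228.53/0.7015 = 325.76 g/s.
C = 325.76 + 149.75 = 475.51 g/s.
n-butane fraction in C = 149.75/475.51 = 0.315.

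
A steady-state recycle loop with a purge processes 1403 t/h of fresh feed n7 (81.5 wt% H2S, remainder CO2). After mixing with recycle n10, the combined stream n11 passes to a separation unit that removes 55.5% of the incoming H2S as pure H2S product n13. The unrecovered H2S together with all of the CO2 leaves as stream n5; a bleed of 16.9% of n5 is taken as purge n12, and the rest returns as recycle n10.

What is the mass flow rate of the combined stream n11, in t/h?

CO2 enters only via n7 and leaves only via the purge: 1403×0.185 = 0.169×(CO2 in n5), and the separation unit passes all CO2, so CO2 in n11 = CO2 in n5 = 1535.8 t/h.
H2S in n11: m_A = 1403×0.815 + (1−0.169)·(1−0.555)·m_A, so m_A = 1143.4/0.6302 = 1814.4 t/h.
n11 = 1814.4 + 1535.8 = 3350.2 t/h.

3350 t/h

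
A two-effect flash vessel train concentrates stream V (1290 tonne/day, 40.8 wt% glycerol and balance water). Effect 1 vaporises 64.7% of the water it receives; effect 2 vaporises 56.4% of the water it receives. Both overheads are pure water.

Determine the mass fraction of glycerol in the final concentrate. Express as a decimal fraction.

water in feed = 1290×0.592 = 763.68 tonne/day.
After stage 1: water left = (1−0.647)×763.68 = 269.58; stream total = 795.9 tonne/day.
After stage 2: water left = (1−0.564)×269.58 = 117.54; final concentrate = 643.86 tonne/day.
glycerol fraction = 526.32/643.86 = 0.8174.

0.8174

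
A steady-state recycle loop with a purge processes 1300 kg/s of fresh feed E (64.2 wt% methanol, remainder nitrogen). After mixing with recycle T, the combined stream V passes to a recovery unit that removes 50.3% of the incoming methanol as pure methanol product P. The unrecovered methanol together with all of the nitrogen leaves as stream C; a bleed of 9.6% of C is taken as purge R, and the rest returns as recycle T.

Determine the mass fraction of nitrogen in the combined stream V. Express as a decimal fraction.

0.762

nitrogen enters only via E and leaves only via the purge: 1300×0.358 = 0.096×(nitrogen in C), and the recovery unit passes all nitrogen, so nitrogen in V = nitrogen in C = 4847.9 kg/s.
methanol in V: m_A = 1300×0.642 + (1−0.096)·(1−0.503)·m_A, so m_A = 834.6/0.5507 = 1515.5 kg/s.
V = 1515.5 + 4847.9 = 6363.4 kg/s.
nitrogen fraction in V = 4847.9/6363.4 = 0.762.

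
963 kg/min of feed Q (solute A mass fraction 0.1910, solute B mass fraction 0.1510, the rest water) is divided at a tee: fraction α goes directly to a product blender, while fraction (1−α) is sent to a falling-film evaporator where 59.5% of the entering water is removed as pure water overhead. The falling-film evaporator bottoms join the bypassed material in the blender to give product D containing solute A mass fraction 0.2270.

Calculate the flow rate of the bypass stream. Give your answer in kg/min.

All 963×0.191 = 183.93 kg/min of solute A reaches D, so D = 183.93/0.227 = 810.28 kg/min and vapour = 152.72 kg/min.
The evaporator receives (1−α)·963 of feed at 0.658 water and removes 0.595 of that water:
0.595×0.658×(1−α)×963 = 152.72
(1−α) = 152.72/377.02 = 0.4051;  α = 0.5949.
Bypass flow = 0.5949×963 = 572.91 kg/min.

572.9 kg/min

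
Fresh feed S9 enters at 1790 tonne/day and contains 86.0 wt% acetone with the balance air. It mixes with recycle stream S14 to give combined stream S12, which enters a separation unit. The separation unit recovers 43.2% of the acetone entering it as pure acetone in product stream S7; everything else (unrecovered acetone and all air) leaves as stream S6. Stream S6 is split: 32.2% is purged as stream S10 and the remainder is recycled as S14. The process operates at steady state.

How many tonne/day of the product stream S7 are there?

1082 tonne/day

acetone in S12: m_A = 1790×0.860 + (1−0.322)·(1−0.432)·m_A, so m_A = 1539.4/0.6149 = 2503.5 tonne/day.
Product S7 = 0.432×2503.5 = 1081.5 tonne/day.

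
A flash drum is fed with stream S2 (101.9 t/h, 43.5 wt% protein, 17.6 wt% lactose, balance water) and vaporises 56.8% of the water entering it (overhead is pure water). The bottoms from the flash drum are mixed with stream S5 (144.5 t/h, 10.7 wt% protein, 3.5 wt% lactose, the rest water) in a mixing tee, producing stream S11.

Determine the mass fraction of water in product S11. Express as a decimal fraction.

Vapour removed = 0.568×0.389×101.9 = 22.515 t/h; concentrate = 79.385 t/h.
water reaching the mixer = 17.124 (from concentrate) + 144.5×0.858 = 141.11 t/h.
Product flow = 79.385 + 144.5 = 223.88 t/h; water fraction = 0.630.

0.630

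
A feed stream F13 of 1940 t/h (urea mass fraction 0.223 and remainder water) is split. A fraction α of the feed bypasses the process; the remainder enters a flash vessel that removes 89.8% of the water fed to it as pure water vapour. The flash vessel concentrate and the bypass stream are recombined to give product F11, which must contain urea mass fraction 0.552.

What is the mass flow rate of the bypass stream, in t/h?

All 1940×0.223 = 432.62 t/h of urea reaches F11, so F11 = 432.62/0.552 = 783.73 t/h and vapour = 1156.3 t/h.
The evaporator receives (1−α)·1940 of feed at 0.777 water and removes 0.898 of that water:
0.898×0.777×(1−α)×1940 = 1156.3
(1−α) = 1156.3/1353.6 = 0.8542;  α = 0.1458.
Bypass flow = 0.1458×1940 = 282.85 t/h.

282.9 t/h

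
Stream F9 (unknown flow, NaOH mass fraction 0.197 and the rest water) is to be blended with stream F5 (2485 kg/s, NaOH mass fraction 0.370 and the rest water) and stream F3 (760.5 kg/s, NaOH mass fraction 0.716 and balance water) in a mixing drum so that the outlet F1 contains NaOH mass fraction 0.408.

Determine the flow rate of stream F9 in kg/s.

Let F9 be the unknown flow. Total out = 3245.5 + F9.
NaOH balance: 1464 + 0.197·F9 = 0.408·(3245.5 + F9)
(0.197 − 0.408)·F9 = 0.408×3245.5 − 1464 = -139.8
F9 = -139.8 / -0.211 = 662.58 kg/s

662.6 kg/s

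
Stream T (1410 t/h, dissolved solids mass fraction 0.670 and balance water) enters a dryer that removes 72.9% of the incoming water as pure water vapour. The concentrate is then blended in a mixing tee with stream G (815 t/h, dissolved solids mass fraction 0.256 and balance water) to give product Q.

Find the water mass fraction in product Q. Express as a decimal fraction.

Vapour removed = 0.729×0.330×1410 = 339.2 t/h; concentrate = 1070.8 t/h.
water reaching the mixer = 126.1 (from concentrate) + 815×0.744 = 732.46 t/h.
Product flow = 1070.8 + 815 = 1885.8 t/h; water fraction = 0.388.

0.388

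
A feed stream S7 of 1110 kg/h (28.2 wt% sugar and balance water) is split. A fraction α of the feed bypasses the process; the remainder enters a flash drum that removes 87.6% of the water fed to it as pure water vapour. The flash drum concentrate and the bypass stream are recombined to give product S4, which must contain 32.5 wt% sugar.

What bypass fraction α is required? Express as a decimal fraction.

All 1110×0.282 = 313.02 kg/h of sugar reaches S4, so S4 = 313.02/0.325 = 963.14 kg/h and vapour = 146.86 kg/h.
The evaporator receives (1−α)·1110 of feed at 0.718 water and removes 0.876 of that water:
0.876×0.718×(1−α)×1110 = 146.86
(1−α) = 146.86/698.15 = 0.2104;  α = 0.7896.

0.790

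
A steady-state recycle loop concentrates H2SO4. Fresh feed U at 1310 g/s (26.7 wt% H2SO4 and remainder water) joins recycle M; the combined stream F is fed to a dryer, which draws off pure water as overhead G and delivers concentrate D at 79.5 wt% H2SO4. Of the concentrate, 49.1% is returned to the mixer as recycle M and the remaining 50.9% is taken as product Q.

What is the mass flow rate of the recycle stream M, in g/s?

424.4 g/s

Overall H2SO4 balance (none leaves overhead): H2SO4 in fresh feed = H2SO4 in product, i.e. 1310×0.267 = (1−0.491)·D·0.795.
D = 349.77/(0.795×0.509) = 864.37 g/s.
Recycle M = 0.491×864.37 = 424.4 g/s.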